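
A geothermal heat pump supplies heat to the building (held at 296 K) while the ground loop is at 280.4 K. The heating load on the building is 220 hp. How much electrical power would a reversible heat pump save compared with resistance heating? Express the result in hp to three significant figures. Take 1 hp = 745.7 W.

208 hp

The reservoir spacing is ΔT = 296 − 280.4 = 15.60 K.
COP_Carnot = T_H/ΔT = 296.00/15.60 = 18.97.
Resistance heating needs Ẇ_res = Q̇_H = 220.0 hp; the reversible heat pump needs only Ẇ_hp = Q̇_H/COP = 11.59 hp.
Saving = 220.0 − 11.59 = 208.4 hp.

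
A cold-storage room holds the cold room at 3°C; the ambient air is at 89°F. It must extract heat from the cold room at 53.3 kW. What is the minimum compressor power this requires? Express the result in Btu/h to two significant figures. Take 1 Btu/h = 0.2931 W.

19000 Btu/h

In absolute terms T_C = 276.15 K and T_H = 304.82 K, so ΔT = 28.67 K.
COP_Carnot = T_C/ΔT = 276.15/28.67 = 9.633.
Ẇ_min = Q̇/COP_Carnot = 53.30/9.633 = 5.533 kW = 18880 Btu/h.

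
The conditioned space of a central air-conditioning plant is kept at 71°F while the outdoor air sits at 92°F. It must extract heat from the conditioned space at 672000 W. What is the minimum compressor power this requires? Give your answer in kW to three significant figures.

In absolute terms T_C = 294.82 K and T_H = 306.48 K, so ΔT = 11.67 K.
COP_Carnot = T_C/ΔT = 294.82/11.67 = 25.27.
Ẇ_min = Q̇/COP_Carnot = 672000/25.27 = 26590 W = 26.59 kW.

26.6 kW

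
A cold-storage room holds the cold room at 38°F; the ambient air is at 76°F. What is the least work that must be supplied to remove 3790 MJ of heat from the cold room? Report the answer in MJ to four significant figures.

In absolute terms T_C = 276.48 K and T_H = 297.59 K, so ΔT = 21.11 K.
The reversible limit is COP_R = T_C/ΔT = 13.10, so W_min = Q_C/COP = Q_C·ΔT/T_C.
W_min = 3790 × 21.11/276.48 = 289.4 MJ.

289.4 MJ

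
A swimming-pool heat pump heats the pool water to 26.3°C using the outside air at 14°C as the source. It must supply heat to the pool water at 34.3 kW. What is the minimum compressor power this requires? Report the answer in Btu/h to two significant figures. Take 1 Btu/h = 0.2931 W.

In absolute terms T_C = 287.15 K and T_H = 299.45 K, so ΔT = 12.30 K.
COP_Carnot = T_H/ΔT = 299.45/12.30 = 24.35.
Ẇ_min = Q̇/COP_Carnot = 34.30/24.35 = 1.409 kW = 4807 Btu/h.

4800 Btu/h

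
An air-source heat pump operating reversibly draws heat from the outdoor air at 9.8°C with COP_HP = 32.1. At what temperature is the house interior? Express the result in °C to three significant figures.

COP_HP = T_H/(T_H − T_C) rearranges to T_H = COP·T_C/(COP − 1).
With T_C = 282.95 K, T_H = 32.1 × 282.95/31.10 = 292.05 K.
Converting, 292.05 K = 18.90°C.

18.9 °C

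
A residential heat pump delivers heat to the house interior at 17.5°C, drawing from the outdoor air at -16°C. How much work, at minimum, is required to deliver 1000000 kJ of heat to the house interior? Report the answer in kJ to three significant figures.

115000 kJ

In absolute terms T_C = 257.15 K and T_H = 290.65 K, so ΔT = 33.50 K.
The reversible limit is COP_HP = T_H/ΔT = 8.676, so W_min = Q_H/COP = Q_H·ΔT/T_H.
W_min = 1000000 × 33.50/290.65 = 115300 kJ.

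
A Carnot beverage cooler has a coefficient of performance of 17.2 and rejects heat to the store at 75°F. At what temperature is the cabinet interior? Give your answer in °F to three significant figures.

45.6 °F

For a Carnot refrigerator COP_R = T_C/(T_H − T_C), so T_C = COP·T_H/(1 + COP).
With T_H = 297.04 K, T_C = 17.2 × 297.04/18.20 = 280.72 K.
Converting, 280.72 K = 45.62°F.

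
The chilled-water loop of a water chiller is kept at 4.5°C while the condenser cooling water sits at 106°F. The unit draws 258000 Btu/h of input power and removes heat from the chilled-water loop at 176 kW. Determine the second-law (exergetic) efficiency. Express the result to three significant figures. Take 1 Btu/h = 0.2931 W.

Converting, Q̇_C = 176.0 kW = 600500 Btu/h, so COP_actual = Q̇_C/Ẇ = 600500/258000 = 2.327.
In absolute terms T_C = 277.65 K and T_H = 314.26 K, so ΔT = 36.61 K.
COP_Carnot = T_C/ΔT = 277.65/36.61 = 7.584.
η_II = COP_actual/COP_Carnot = 2.327/7.584 = 0.3069.

0.307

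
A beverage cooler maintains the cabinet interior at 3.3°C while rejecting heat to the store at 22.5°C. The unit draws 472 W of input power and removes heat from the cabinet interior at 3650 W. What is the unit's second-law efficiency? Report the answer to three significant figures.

COP_actual = Q̇_C/Ẇ = 3650/472.0 = 7.733.
In absolute terms T_C = 276.45 K and T_H = 295.65 K, so ΔT = 19.20 K.
COP_Carnot = T_C/ΔT = 276.45/19.20 = 14.40.
η_II = COP_actual/COP_Carnot = 7.733/14.40 = 0.5371.

0.537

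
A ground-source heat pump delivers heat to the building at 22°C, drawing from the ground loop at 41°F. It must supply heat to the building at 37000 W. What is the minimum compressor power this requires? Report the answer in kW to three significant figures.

2.13 kW

In absolute terms T_C = 278.15 K and T_H = 295.15 K, so ΔT = 17.00 K.
COP_Carnot = T_H/ΔT = 295.15/17.00 = 17.36.
Ẇ_min = Q̇/COP_Carnot = 37000/17.36 = 2131 W = 2.131 kW.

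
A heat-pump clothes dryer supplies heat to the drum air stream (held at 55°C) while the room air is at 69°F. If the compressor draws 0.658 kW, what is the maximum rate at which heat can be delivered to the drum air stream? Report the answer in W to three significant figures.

In absolute terms T_C = 293.71 K and T_H = 328.15 K, so ΔT = 34.44 K.
COP_Carnot = T_H/ΔT = 328.15/34.44 = 9.527.
Q̇_max = COP_Carnot × Ẇ = 9.527 × 0.6580 kW = 6.269 kW = 6269 W.

6270 W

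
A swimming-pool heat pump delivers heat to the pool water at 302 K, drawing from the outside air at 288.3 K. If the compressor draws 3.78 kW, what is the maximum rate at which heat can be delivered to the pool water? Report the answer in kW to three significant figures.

83.3 kW

The reservoir spacing is ΔT = 302 − 288.3 = 13.70 K.
COP_Carnot = T_H/ΔT = 302.00/13.70 = 22.04.
Q̇_max = COP_Carnot × Ẇ = 22.04 × 3.780 kW = 83.33 kW.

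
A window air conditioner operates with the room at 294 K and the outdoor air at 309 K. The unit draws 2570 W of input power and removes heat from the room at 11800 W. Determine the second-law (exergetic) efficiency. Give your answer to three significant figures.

COP_actual = Q̇_C/Ẇ = 11800/2570 = 4.591.
The reservoir spacing is ΔT = 309 − 294 = 15.00 K.
COP_Carnot = T_C/ΔT = 294.00/15.00 = 19.60.
η_II = COP_actual/COP_Carnot = 4.591/19.60 = 0.2343.

0.234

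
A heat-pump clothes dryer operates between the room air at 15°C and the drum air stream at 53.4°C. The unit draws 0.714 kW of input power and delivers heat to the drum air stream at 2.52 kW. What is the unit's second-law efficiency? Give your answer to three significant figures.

0.415

COP_actual = Q̇_H/Ẇ = 2.520/0.7140 = 3.529.
In absolute terms T_C = 288.15 K and T_H = 326.55 K, so ΔT = 38.40 K.
COP_Carnot = T_H/ΔT = 326.55/38.40 = 8.504.
η_II = COP_actual/COP_Carnot = 3.529/8.504 = 0.4150.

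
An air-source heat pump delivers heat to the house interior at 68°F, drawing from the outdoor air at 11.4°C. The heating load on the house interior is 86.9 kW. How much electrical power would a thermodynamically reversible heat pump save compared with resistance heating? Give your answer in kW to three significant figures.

84.4 kW

In absolute terms T_C = 284.55 K and T_H = 293.15 K, so ΔT = 8.600 K.
COP_Carnot = T_H/ΔT = 293.15/8.600 = 34.09.
Resistance heating needs Ẇ_res = Q̇_H = 86.90 kW; the reversible heat pump needs only Ẇ_hp = Q̇_H/COP = 2.549 kW.
Saving = 86.90 − 2.549 = 84.35 kW.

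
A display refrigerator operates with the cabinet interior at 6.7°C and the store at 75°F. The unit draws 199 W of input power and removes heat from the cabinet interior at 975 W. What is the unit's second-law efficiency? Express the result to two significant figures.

COP_actual = Q̇_C/Ẇ = 975.0/199.0 = 4.899.
In absolute terms T_C = 279.85 K and T_H = 297.04 K, so ΔT = 17.19 K.
COP_Carnot = T_C/ΔT = 279.85/17.19 = 16.28.
η_II = COP_actual/COP_Carnot = 4.899/16.28 = 0.3009.

0.30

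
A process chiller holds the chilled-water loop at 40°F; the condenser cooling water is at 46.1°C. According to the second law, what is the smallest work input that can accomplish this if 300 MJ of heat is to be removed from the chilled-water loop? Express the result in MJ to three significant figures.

45.0 MJ

In absolute terms T_C = 277.59 K and T_H = 319.25 K, so ΔT = 41.66 K.
The reversible limit is COP_R = T_C/ΔT = 6.664, so W_min = Q_C/COP = Q_C·ΔT/T_C.
W_min = 300.0 × 41.66/277.59 = 45.02 MJ.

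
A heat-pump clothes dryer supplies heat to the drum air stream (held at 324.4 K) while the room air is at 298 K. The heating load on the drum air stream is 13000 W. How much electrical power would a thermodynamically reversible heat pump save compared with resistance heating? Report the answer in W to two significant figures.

The reservoir spacing is ΔT = 324.4 − 298 = 26.40 K.
COP_Carnot = T_H/ΔT = 324.40/26.40 = 12.29.
Resistance heating needs Ẇ_res = Q̇_H = 13000 W; the reversible heat pump needs only Ẇ_hp = Q̇_H/COP = 1058 W.
Saving = 13000 − 1058 = 11940 W.

12000 W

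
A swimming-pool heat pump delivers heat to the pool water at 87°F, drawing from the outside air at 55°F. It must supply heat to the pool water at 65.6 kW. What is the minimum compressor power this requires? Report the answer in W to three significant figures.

In absolute terms T_C = 285.93 K and T_H = 303.71 K, so ΔT = 17.78 K.
COP_Carnot = T_H/ΔT = 303.71/17.78 = 17.08.
Ẇ_min = Q̇/COP_Carnot = 65.60/17.08 = 3.840 kW = 3840 W.

3840 W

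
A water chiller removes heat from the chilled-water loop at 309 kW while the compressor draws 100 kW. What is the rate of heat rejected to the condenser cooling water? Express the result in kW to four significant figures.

409.0 kW

For a cyclic device the first law requires Q̇_H = Q̇_C + Ẇ.
Q̇_H = Q̇_C + Ẇ = 409.0 kW.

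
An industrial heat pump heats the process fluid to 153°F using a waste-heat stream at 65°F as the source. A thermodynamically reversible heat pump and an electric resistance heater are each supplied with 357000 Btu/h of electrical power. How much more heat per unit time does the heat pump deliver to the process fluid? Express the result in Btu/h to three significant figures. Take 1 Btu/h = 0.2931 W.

In absolute terms T_C = 291.48 K and T_H = 340.37 K, so ΔT = 48.89 K.
COP_Carnot = T_H/ΔT = 340.37/48.89 = 6.962.
The heat pump delivers Q̇_H = COP × Ẇ = 2485000 Btu/h; the resistance heater delivers Ẇ = 357000 Btu/h.
Extra = (COP − 1)·Ẇ = 2128000 Btu/h.

2130000 Btu/h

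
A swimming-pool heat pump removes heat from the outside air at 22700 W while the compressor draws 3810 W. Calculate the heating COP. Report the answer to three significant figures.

The first law gives Q̇_H = Q̇_C + Ẇ, so the three rates are Q̇_C = 22700, Q̇_H = 26510, Ẇ = 3810 W.
COP_HP = Q̇_H/Ẇ = 26510/3810 = 6.958.

6.96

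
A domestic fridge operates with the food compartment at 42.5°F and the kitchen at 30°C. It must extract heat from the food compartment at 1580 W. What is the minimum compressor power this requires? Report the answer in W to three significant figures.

137 W

In absolute terms T_C = 278.98 K and T_H = 303.15 K, so ΔT = 24.17 K.
COP_Carnot = T_C/ΔT = 278.98/24.17 = 11.54.
Ẇ_min = Q̇/COP_Carnot = 1580/11.54 = 136.9 W.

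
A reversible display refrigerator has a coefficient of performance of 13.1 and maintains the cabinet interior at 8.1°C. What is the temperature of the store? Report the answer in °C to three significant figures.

COP_R = T_C/(T_H − T_C) gives T_H − T_C = T_C/COP.
With T_C = 281.25 K, T_H = 281.25 × (1 + 1/13.1) = 302.72 K.
Converting, 302.72 K = 29.57°C.

29.6 °C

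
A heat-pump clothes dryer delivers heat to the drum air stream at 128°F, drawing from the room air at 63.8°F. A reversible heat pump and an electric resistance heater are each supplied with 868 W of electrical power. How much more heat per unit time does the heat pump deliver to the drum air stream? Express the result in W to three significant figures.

7080 W

In absolute terms T_C = 290.82 K and T_H = 326.48 K, so ΔT = 35.67 K.
COP_Carnot = T_H/ΔT = 326.48/35.67 = 9.154.
The heat pump delivers Q̇_H = COP × Ẇ = 7945 W; the resistance heater delivers Ẇ = 868.0 W.
Extra = (COP − 1)·Ẇ = 7077 W.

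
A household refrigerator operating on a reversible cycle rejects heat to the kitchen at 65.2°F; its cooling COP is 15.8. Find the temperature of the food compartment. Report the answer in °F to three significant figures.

For a Carnot refrigerator COP_R = T_C/(T_H − T_C), so T_C = COP·T_H/(1 + COP).
With T_H = 291.59 K, T_C = 15.8 × 291.59/16.80 = 274.24 K.
Converting, 274.24 K = 33.96°F.

34.0 °F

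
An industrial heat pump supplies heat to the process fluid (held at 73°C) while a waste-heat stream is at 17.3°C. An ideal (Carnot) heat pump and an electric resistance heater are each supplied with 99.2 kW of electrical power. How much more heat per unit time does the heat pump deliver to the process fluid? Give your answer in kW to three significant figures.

517 kW

In absolute terms T_C = 290.45 K and T_H = 346.15 K, so ΔT = 55.70 K.
COP_Carnot = T_H/ΔT = 346.15/55.70 = 6.215.
The heat pump delivers Q̇_H = COP × Ẇ = 616.5 kW; the resistance heater delivers Ẇ = 99.20 kW.
Extra = (COP − 1)·Ẇ = 517.3 kW.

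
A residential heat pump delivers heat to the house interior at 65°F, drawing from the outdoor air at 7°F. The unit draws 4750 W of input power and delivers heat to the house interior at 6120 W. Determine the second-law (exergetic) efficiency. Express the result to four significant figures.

COP_actual = Q̇_H/Ẇ = 6120/4750 = 1.288.
In absolute terms T_C = 259.26 K and T_H = 291.48 K, so ΔT = 32.22 K.
COP_Carnot = T_H/ΔT = 291.48/32.22 = 9.046.
η_II = COP_actual/COP_Carnot = 1.288/9.046 = 0.1424.

0.1424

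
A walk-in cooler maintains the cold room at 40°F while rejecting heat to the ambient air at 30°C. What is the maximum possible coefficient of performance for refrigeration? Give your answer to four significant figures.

10.86

In absolute terms T_C = 277.59 K and T_H = 303.15 K, so ΔT = 25.56 K.
For a reversible cycle, COP_Carnot = T_C/ΔT = 277.59/25.56 = 10.86.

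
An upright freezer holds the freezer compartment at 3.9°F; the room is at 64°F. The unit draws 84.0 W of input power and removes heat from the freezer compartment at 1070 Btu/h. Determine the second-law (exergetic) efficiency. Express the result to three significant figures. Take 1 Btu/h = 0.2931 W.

0.484

Converting, Q̇_C = 1070 Btu/h = 313.6 W, so COP_actual = Q̇_C/Ẇ = 313.6/84.00 = 3.734.
In absolute terms T_C = 257.54 K and T_H = 290.93 K, so ΔT = 33.39 K.
COP_Carnot = T_C/ΔT = 257.54/33.39 = 7.713.
η_II = COP_actual/COP_Carnot = 3.734/7.713 = 0.4840.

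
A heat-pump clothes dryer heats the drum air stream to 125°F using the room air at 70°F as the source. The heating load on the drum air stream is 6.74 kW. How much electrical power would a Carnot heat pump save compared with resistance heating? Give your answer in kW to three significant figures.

In absolute terms T_C = 294.26 K and T_H = 324.82 K, so ΔT = 30.56 K.
COP_Carnot = T_H/ΔT = 324.82/30.56 = 10.63.
Resistance heating needs Ẇ_res = Q̇_H = 6.740 kW; the reversible heat pump needs only Ẇ_hp = Q̇_H/COP = 0.6340 kW.
Saving = 6.740 − 0.6340 = 6.106 kW.

6.11 kW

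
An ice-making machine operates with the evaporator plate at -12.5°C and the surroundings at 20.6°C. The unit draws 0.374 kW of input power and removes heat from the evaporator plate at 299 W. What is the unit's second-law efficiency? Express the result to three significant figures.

Converting, Q̇_C = 299.0 W = 0.2990 kW, so COP_actual = Q̇_C/Ẇ = 0.2990/0.3740 = 0.7995.
In absolute terms T_C = 260.65 K and T_H = 293.75 K, so ΔT = 33.10 K.
COP_Carnot = T_C/ΔT = 260.65/33.10 = 7.875.
η_II = COP_actual/COP_Carnot = 0.7995/7.875 = 0.1015.

0.102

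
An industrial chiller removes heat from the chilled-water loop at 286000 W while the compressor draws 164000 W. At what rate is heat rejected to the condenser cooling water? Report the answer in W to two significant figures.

For a cyclic device the first law requires Q̇_H = Q̇_C + Ẇ.
Q̇_H = Q̇_C + Ẇ = 450000 W.

450000 W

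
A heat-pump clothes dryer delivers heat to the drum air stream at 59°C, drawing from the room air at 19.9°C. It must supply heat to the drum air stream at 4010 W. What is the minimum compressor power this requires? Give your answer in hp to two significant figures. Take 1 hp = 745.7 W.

0.63 hp

In absolute terms T_C = 293.05 K and T_H = 332.15 K, so ΔT = 39.10 K.
COP_Carnot = T_H/ΔT = 332.15/39.10 = 8.495.
Ẇ_min = Q̇/COP_Carnot = 4010/8.495 = 472.0 W = 0.6330 hp.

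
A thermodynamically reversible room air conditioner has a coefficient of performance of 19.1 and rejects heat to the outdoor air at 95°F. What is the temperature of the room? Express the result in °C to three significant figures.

For a Carnot refrigerator COP_R = T_C/(T_H − T_C), so T_C = COP·T_H/(1 + COP).
With T_H = 308.15 K, T_C = 19.1 × 308.15/20.10 = 292.82 K.
Converting, 292.82 K = 19.67°C.

19.7 °C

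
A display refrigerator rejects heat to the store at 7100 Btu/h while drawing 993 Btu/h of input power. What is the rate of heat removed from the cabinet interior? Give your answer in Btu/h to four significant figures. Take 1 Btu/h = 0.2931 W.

6107 Btu/h

For a cyclic device the first law requires Q̇_H = Q̇_C + Ẇ.
Q̇_C = Q̇_H − Ẇ = 6107 Btu/h.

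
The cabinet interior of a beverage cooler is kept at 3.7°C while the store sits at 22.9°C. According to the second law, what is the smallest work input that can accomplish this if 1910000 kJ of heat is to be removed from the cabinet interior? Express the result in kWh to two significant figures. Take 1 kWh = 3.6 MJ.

37 kWh

In absolute terms T_C = 276.85 K and T_H = 296.05 K, so ΔT = 19.20 K.
The reversible limit is COP_R = T_C/ΔT = 14.42, so W_min = Q_C/COP = Q_C·ΔT/T_C.
W_min = 1910000 × 19.20/276.85 = 132500 kJ = 36.79 kWh.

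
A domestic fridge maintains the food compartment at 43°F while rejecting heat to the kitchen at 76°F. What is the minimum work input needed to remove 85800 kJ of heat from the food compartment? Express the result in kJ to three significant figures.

In absolute terms T_C = 279.26 K and T_H = 297.59 K, so ΔT = 18.33 K.
The reversible limit is COP_R = T_C/ΔT = 15.23, so W_min = Q_C/COP = Q_C·ΔT/T_C.
W_min = 85800 × 18.33/279.26 = 5633 kJ.

5630 kJ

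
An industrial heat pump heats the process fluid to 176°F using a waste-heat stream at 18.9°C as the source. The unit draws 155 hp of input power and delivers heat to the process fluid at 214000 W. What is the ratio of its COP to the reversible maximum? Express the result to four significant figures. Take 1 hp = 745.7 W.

Converting, Q̇_H = 214000 W = 287.0 hp, so COP_actual = Q̇_H/Ẇ = 287.0/155.0 = 1.851.
In absolute terms T_C = 292.05 K and T_H = 353.15 K, so ΔT = 61.10 K.
COP_Carnot = T_H/ΔT = 353.15/61.10 = 5.780.
η_II = COP_actual/COP_Carnot = 1.851/5.780 = 0.3203.

0.3203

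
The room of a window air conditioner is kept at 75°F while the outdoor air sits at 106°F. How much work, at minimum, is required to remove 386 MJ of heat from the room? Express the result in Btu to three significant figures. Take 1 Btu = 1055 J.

21200 Btu

In absolute terms T_C = 297.04 K and T_H = 314.26 K, so ΔT = 17.22 K.
The reversible limit is COP_R = T_C/ΔT = 17.25, so W_min = Q_C/COP = Q_C·ΔT/T_C.
W_min = 386.0 × 17.22/297.04 = 22.38 MJ = 21210 Btu.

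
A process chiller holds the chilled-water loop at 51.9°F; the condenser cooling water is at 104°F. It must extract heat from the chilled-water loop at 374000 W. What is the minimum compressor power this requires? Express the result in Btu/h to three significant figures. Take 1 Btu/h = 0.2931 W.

130000 Btu/h

In absolute terms T_C = 284.21 K and T_H = 313.15 K, so ΔT = 28.94 K.
COP_Carnot = T_C/ΔT = 284.21/28.94 = 9.819.
Ẇ_min = Q̇/COP_Carnot = 374000/9.819 = 38090 W = 130000 Btu/h.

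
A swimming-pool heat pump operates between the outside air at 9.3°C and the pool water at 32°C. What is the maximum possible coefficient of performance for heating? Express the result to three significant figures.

13.4

In absolute terms T_C = 282.45 K and T_H = 305.15 K, so ΔT = 22.70 K.
For a reversible cycle, COP_Carnot = T_H/ΔT = 305.15/22.70 = 13.44.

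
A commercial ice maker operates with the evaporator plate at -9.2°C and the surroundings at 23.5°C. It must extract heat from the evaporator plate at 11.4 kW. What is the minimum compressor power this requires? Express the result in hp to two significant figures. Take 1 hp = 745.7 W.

In absolute terms T_C = 263.95 K and T_H = 296.65 K, so ΔT = 32.70 K.
COP_Carnot = T_C/ΔT = 263.95/32.70 = 8.072.
Ẇ_min = Q̇/COP_Carnot = 11.40/8.072 = 1.412 kW = 1.894 hp.

1.9 hp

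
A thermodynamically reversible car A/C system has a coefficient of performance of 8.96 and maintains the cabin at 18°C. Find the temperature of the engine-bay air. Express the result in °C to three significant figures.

50.5 °C

COP_R = T_C/(T_H − T_C) gives T_H − T_C = T_C/COP.
With T_C = 291.15 K, T_H = 291.15 × (1 + 1/8.96) = 323.64 K.
Converting, 323.64 K = 50.49°C.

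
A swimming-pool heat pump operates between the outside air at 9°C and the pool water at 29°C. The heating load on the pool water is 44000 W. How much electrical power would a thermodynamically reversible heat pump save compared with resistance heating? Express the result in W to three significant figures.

41100 W

In absolute terms T_C = 282.15 K and T_H = 302.15 K, so ΔT = 20.00 K.
COP_Carnot = T_H/ΔT = 302.15/20.00 = 15.11.
Resistance heating needs Ẇ_res = Q̇_H = 44000 W; the reversible heat pump needs only Ẇ_hp = Q̇_H/COP = 2912 W.
Saving = 44000 − 2912 = 41090 W.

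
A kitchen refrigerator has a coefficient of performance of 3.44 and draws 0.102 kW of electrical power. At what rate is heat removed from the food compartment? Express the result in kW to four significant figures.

0.3509 kW

Q̇_C = COP × Ẇ = 3.44 × 0.1020 = 0.3509 kW.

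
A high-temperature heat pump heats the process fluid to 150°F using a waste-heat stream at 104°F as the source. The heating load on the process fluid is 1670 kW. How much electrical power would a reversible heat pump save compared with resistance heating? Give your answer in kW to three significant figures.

1540 kW

In absolute terms T_C = 313.15 K and T_H = 338.71 K, so ΔT = 25.56 K.
COP_Carnot = T_H/ΔT = 338.71/25.56 = 13.25.
Resistance heating needs Ẇ_res = Q̇_H = 1670 kW; the reversible heat pump needs only Ẇ_hp = Q̇_H/COP = 126.0 kW.
Saving = 1670 − 126.0 = 1544 kW.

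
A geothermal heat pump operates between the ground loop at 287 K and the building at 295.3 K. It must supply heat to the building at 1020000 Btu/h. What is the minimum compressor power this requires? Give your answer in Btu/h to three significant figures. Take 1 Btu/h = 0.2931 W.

The reservoir spacing is ΔT = 295.3 − 287 = 8.300 K.
COP_Carnot = T_H/ΔT = 295.30/8.300 = 35.58.
Ẇ_min = Q̇/COP_Carnot = 1020000/35.58 = 28670 Btu/h.

28700 Btu/h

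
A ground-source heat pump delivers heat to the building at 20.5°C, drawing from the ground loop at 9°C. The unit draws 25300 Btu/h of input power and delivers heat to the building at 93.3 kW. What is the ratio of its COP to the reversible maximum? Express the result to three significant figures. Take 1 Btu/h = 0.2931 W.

0.493

Converting, Q̇_H = 93.30 kW = 318300 Btu/h, so COP_actual = Q̇_H/Ẇ = 318300/25300 = 12.58.
In absolute terms T_C = 282.15 K and T_H = 293.65 K, so ΔT = 11.50 K.
COP_Carnot = T_H/ΔT = 293.65/11.50 = 25.53.
η_II = COP_actual/COP_Carnot = 12.58/25.53 = 0.4927.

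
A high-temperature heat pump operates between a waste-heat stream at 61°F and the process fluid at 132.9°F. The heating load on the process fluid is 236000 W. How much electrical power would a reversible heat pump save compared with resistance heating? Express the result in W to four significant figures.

207400 W

In absolute terms T_C = 289.26 K and T_H = 329.21 K, so ΔT = 39.94 K.
COP_Carnot = T_H/ΔT = 329.21/39.94 = 8.242.
Resistance heating needs Ẇ_res = Q̇_H = 236000 W; the reversible heat pump needs only Ẇ_hp = Q̇_H/COP = 28640 W.
Saving = 236000 − 28640 = 207400 W.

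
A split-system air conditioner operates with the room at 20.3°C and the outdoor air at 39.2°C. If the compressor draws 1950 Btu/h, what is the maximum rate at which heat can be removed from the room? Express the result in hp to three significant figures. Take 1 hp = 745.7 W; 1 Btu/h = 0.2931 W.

11.9 hp

In absolute terms T_C = 293.45 K and T_H = 312.35 K, so ΔT = 18.90 K.
COP_Carnot = T_C/ΔT = 293.45/18.90 = 15.53.
Q̇_max = COP_Carnot × Ẇ = 15.53 × 1950 Btu/h = 30280 Btu/h = 11.90 hp.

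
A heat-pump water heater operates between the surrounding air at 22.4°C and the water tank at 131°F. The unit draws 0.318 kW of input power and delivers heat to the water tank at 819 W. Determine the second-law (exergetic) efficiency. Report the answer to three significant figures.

0.256

Converting, Q̇_H = 819.0 W = 0.8190 kW, so COP_actual = Q̇_H/Ẇ = 0.8190/0.3180 = 2.575.
In absolute terms T_C = 295.55 K and T_H = 328.15 K, so ΔT = 32.60 K.
COP_Carnot = T_H/ΔT = 328.15/32.60 = 10.07.
η_II = COP_actual/COP_Carnot = 2.575/10.07 = 0.2559.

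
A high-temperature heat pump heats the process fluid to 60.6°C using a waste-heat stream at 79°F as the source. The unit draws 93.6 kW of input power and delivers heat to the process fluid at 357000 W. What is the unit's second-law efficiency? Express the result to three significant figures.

0.394

Converting, Q̇_H = 357000 W = 357.0 kW, so COP_actual = Q̇_H/Ẇ = 357.0/93.60 = 3.814.
In absolute terms T_C = 299.26 K and T_H = 333.75 K, so ΔT = 34.49 K.
COP_Carnot = T_H/ΔT = 333.75/34.49 = 9.677.
η_II = COP_actual/COP_Carnot = 3.814/9.677 = 0.3941.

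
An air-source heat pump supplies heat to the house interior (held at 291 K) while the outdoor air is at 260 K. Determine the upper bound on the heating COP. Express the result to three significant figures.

The reservoir spacing is ΔT = 291 − 260 = 31.00 K.
For a reversible cycle, COP_Carnot = T_H/ΔT = 291.00/31.00 = 9.387.

9.39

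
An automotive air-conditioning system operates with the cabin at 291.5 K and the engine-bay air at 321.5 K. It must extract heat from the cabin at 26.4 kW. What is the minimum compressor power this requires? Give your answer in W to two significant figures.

The reservoir spacing is ΔT = 321.5 − 291.5 = 30.00 K.
COP_Carnot = T_C/ΔT = 291.50/30.00 = 9.717.
Ẇ_min = Q̇/COP_Carnot = 26.40/9.717 = 2.717 kW = 2717 W.

2700 W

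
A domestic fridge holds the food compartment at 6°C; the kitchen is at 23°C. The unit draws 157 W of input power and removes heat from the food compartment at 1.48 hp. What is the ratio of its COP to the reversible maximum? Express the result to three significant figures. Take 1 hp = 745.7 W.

Converting, Q̇_C = 1.480 hp = 1104 W, so COP_actual = Q̇_C/Ẇ = 1104/157.0 = 7.030.
In absolute terms T_C = 279.15 K and T_H = 296.15 K, so ΔT = 17.00 K.
COP_Carnot = T_C/ΔT = 279.15/17.00 = 16.42.
η_II = COP_actual/COP_Carnot = 7.030/16.42 = 0.4281.

0.428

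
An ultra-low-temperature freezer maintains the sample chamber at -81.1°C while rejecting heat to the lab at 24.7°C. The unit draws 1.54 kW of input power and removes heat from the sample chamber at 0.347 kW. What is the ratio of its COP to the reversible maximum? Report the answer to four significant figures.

0.1241

COP_actual = Q̇_C/Ẇ = 0.3470/1.540 = 0.2253.
In absolute terms T_C = 192.05 K and T_H = 297.85 K, so ΔT = 105.8 K.
COP_Carnot = T_C/ΔT = 192.05/105.8 = 1.815.
η_II = COP_actual/COP_Carnot = 0.2253/1.815 = 0.1241.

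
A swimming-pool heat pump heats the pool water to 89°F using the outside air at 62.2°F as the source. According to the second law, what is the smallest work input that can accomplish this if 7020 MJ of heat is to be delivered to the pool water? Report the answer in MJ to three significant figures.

343 MJ

In absolute terms T_C = 289.93 K and T_H = 304.82 K, so ΔT = 14.89 K.
The reversible limit is COP_HP = T_H/ΔT = 20.47, so W_min = Q_H/COP = Q_H·ΔT/T_H.
W_min = 7020 × 14.89/304.82 = 342.9 MJ.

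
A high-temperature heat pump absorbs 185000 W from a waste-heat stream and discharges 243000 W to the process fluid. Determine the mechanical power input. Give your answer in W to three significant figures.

58000 W

For a cyclic device the first law requires Q̇_H = Q̇_C + Ẇ.
Ẇ = Q̇_H − Q̇_C = 58000 W.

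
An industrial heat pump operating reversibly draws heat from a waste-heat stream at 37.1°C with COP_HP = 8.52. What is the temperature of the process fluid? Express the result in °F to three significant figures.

173 °F

COP_HP = T_H/(T_H − T_C) rearranges to T_H = COP·T_C/(COP − 1).
With T_C = 310.25 K, T_H = 8.52 × 310.25/7.520 = 351.51 K.
Converting, 351.51 K = 173.04°F.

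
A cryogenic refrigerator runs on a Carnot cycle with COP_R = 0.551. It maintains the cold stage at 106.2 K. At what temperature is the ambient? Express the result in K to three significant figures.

299 K

COP_R = T_C/(T_H − T_C) gives T_H − T_C = T_C/COP.
With T_C = 106.20 K, T_H = 106.20 × (1 + 1/0.551) = 298.94 K.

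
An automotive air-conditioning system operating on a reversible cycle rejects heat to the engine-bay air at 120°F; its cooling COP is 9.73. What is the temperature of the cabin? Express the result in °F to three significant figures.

66.0 °F

For a Carnot refrigerator COP_R = T_C/(T_H − T_C), so T_C = COP·T_H/(1 + COP).
With T_H = 322.04 K, T_C = 9.73 × 322.04/10.73 = 292.03 K.
Converting, 292.03 K = 65.98°F.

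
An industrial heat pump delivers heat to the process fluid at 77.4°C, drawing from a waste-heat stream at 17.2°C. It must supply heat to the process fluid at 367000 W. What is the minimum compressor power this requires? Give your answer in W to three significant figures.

In absolute terms T_C = 290.35 K and T_H = 350.55 K, so ΔT = 60.20 K.
COP_Carnot = T_H/ΔT = 350.55/60.20 = 5.823.
Ẇ_min = Q̇/COP_Carnot = 367000/5.823 = 63020 W.

63000 W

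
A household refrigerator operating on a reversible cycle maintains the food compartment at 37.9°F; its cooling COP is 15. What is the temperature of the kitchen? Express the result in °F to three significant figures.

COP_R = T_C/(T_H − T_C) gives T_H − T_C = T_C/COP.
With T_C = 276.43 K, T_H = 276.43 × (1 + 1/15) = 294.86 K.
Converting, 294.86 K = 71.07°F.

71.1 °F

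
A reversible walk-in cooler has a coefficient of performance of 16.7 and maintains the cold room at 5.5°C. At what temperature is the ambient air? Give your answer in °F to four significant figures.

COP_R = T_C/(T_H − T_C) gives T_H − T_C = T_C/COP.
With T_C = 278.65 K, T_H = 278.65 × (1 + 1/16.7) = 295.34 K.
Converting, 295.34 K = 71.93°F.

71.93 °F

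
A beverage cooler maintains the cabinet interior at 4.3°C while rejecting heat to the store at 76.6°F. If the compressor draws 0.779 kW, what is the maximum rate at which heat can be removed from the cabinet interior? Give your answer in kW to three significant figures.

In absolute terms T_C = 277.45 K and T_H = 297.93 K, so ΔT = 20.48 K.
COP_Carnot = T_C/ΔT = 277.45/20.48 = 13.55.
Q̇_max = COP_Carnot × Ẇ = 13.55 × 0.7790 kW = 10.55 kW.

10.6 kW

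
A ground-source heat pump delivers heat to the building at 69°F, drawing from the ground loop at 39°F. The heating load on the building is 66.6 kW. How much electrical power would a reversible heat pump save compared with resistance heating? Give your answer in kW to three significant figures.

62.8 kW

In absolute terms T_C = 277.04 K and T_H = 293.71 K, so ΔT = 16.67 K.
COP_Carnot = T_H/ΔT = 293.71/16.67 = 17.62.
Resistance heating needs Ẇ_res = Q̇_H = 66.60 kW; the reversible heat pump needs only Ẇ_hp = Q̇_H/COP = 3.779 kW.
Saving = 66.60 − 3.779 = 62.82 kW.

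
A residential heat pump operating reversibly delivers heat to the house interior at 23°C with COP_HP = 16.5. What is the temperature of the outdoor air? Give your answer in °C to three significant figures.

5.05 °C

COP_HP = T_H/(T_H − T_C) gives T_H − T_C = T_H/COP.
With T_H = 296.15 K, T_C = 296.15 × (1 − 1/16.5) = 278.20 K.
Converting, 278.20 K = 5.05°C.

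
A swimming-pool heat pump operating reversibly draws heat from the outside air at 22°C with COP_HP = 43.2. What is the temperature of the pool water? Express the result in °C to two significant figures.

COP_HP = T_H/(T_H − T_C) rearranges to T_H = COP·T_C/(COP − 1).
With T_C = 295.15 K, T_H = 43.2 × 295.15/42.20 = 302.14 K.
Converting, 302.14 K = 28.99°C.

29 °C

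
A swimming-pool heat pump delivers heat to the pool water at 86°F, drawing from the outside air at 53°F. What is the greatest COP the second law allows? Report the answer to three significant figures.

In absolute terms T_C = 284.82 K and T_H = 303.15 K, so ΔT = 18.33 K.
For a reversible cycle, COP_Carnot = T_H/ΔT = 303.15/18.33 = 16.54.

16.5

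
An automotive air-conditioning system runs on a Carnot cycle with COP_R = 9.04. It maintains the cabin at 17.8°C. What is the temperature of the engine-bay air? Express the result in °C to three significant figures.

COP_R = T_C/(T_H − T_C) gives T_H − T_C = T_C/COP.
With T_C = 290.95 K, T_H = 290.95 × (1 + 1/9.04) = 323.13 K.
Converting, 323.13 K = 49.98°C.

50.0 °C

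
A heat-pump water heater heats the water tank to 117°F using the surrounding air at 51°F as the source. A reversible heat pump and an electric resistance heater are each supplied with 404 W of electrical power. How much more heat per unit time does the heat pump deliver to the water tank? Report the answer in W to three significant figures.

3130 W

In absolute terms T_C = 283.71 K and T_H = 320.37 K, so ΔT = 36.67 K.
COP_Carnot = T_H/ΔT = 320.37/36.67 = 8.737.
The heat pump delivers Q̇_H = COP × Ẇ = 3530 W; the resistance heater delivers Ẇ = 404.0 W.
Extra = (COP − 1)·Ẇ = 3126 W.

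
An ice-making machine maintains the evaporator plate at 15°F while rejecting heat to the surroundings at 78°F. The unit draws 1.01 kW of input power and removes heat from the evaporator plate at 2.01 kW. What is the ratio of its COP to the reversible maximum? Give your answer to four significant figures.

COP_actual = Q̇_C/Ẇ = 2.010/1.010 = 1.990.
In absolute terms T_C = 263.71 K and T_H = 298.71 K, so ΔT = 35.00 K.
COP_Carnot = T_C/ΔT = 263.71/35.00 = 7.534.
η_II = COP_actual/COP_Carnot = 1.990/7.534 = 0.2641.

0.2641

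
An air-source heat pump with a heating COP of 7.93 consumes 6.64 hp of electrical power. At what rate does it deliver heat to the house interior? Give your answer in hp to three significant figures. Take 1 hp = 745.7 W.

Q̇_H = COP_HP × Ẇ = 7.93 × 6.640 = 52.66 hp.

52.7 hp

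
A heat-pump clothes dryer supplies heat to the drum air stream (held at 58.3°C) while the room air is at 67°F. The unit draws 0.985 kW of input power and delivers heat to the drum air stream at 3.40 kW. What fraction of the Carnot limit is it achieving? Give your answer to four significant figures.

COP_actual = Q̇_H/Ẇ = 3.400/0.9850 = 3.452.
In absolute terms T_C = 292.59 K and T_H = 331.45 K, so ΔT = 38.86 K.
COP_Carnot = T_H/ΔT = 331.45/38.86 = 8.530.
η_II = COP_actual/COP_Carnot = 3.452/8.530 = 0.4046.

0.4046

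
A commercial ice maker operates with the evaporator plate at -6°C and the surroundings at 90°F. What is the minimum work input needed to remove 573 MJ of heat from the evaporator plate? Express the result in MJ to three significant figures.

82.0 MJ

In absolute terms T_C = 267.15 K and T_H = 305.37 K, so ΔT = 38.22 K.
The reversible limit is COP_R = T_C/ΔT = 6.989, so W_min = Q_C/COP = Q_C·ΔT/T_C.
W_min = 573.0 × 38.22/267.15 = 81.98 MJ.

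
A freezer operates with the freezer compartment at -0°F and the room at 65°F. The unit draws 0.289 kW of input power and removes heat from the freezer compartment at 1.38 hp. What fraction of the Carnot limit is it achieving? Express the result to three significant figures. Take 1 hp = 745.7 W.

Converting, Q̇_C = 1.380 hp = 1.029 kW, so COP_actual = Q̇_C/Ẇ = 1.029/0.2890 = 3.561.
In absolute terms T_C = 255.37 K and T_H = 291.48 K, so ΔT = 36.11 K.
COP_Carnot = T_C/ΔT = 255.37/36.11 = 7.072.
η_II = COP_actual/COP_Carnot = 3.561/7.072 = 0.5035.

0.504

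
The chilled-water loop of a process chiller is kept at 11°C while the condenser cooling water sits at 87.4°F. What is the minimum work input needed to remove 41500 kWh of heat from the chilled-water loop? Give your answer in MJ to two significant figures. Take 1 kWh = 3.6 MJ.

10000 MJ

In absolute terms T_C = 284.15 K and T_H = 303.93 K, so ΔT = 19.78 K.
The reversible limit is COP_R = T_C/ΔT = 14.37, so W_min = Q_C/COP = Q_C·ΔT/T_C.
W_min = 41500 × 19.78/284.15 = 2889 kWh = 10400 MJ.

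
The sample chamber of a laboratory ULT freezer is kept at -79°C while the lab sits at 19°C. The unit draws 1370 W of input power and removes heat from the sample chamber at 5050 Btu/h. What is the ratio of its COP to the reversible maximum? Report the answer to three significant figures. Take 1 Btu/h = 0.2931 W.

Converting, Q̇_C = 5050 Btu/h = 1480 W, so COP_actual = Q̇_C/Ẇ = 1480/1370 = 1.080.
In absolute terms T_C = 194.15 K and T_H = 292.15 K, so ΔT = 98.00 K.
COP_Carnot = T_C/ΔT = 194.15/98.00 = 1.981.
η_II = COP_actual/COP_Carnot = 1.080/1.981 = 0.5453.

0.545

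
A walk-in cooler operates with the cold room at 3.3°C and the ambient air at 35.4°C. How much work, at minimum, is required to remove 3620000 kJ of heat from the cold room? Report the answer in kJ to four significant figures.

420300 kJ

In absolute terms T_C = 276.45 K and T_H = 308.55 K, so ΔT = 32.10 K.
The reversible limit is COP_R = T_C/ΔT = 8.612, so W_min = Q_C/COP = Q_C·ΔT/T_C.
W_min = 3620000 × 32.10/276.45 = 420300 kJ.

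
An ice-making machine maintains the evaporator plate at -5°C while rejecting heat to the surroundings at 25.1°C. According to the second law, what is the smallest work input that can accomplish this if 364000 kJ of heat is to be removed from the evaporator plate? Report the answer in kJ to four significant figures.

40860 kJ

In absolute terms T_C = 268.15 K and T_H = 298.25 K, so ΔT = 30.10 K.
The reversible limit is COP_R = T_C/ΔT = 8.909, so W_min = Q_C/COP = Q_C·ΔT/T_C.
W_min = 364000 × 30.10/268.15 = 40860 kJ.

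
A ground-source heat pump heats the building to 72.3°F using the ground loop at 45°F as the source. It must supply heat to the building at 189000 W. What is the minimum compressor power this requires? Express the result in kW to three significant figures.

In absolute terms T_C = 280.37 K and T_H = 295.54 K, so ΔT = 15.17 K.
COP_Carnot = T_H/ΔT = 295.54/15.17 = 19.49.
Ẇ_min = Q̇/COP_Carnot = 189000/19.49 = 9699 W = 9.699 kW.

9.70 kW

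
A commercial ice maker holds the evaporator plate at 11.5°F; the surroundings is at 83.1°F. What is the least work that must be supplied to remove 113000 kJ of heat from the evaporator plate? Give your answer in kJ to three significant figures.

In absolute terms T_C = 261.76 K and T_H = 301.54 K, so ΔT = 39.78 K.
The reversible limit is COP_R = T_C/ΔT = 6.581, so W_min = Q_C/COP = Q_C·ΔT/T_C.
W_min = 113000 × 39.78/261.76 = 17170 kJ.

17200 kJ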